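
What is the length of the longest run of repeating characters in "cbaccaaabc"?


Input: "cbaccaaabc"
Scanning for longest run:
  Position 1 ('b'): new char, reset run to 1
  Position 2 ('a'): new char, reset run to 1
  Position 3 ('c'): new char, reset run to 1
  Position 4 ('c'): continues run of 'c', length=2
  Position 5 ('a'): new char, reset run to 1
  Position 6 ('a'): continues run of 'a', length=2
  Position 7 ('a'): continues run of 'a', length=3
  Position 8 ('b'): new char, reset run to 1
  Position 9 ('c'): new char, reset run to 1
Longest run: 'a' with length 3

3


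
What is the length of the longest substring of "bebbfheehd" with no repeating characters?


Input: "bebbfheehd"
Sliding window (track last position of each char):
  Position 0 ('b'): window [0,0] length 1 -- new best
  Position 1 ('e'): window [0,1] length 2 -- new best
  Position 2 ('b'): repeat (last at 0), move window start to 1
  Position 2 ('b'): window [1,2] length 2
  Position 3 ('b'): repeat (last at 2), move window start to 3
  Position 3 ('b'): window [3,3] length 1
  Position 4 ('f'): window [3,4] length 2
  Position 5 ('h'): window [3,5] length 3 -- new best
  Position 6 ('e'): window [3,6] length 4 -- new best
  Position 7 ('e'): repeat (last at 6), move window start to 7
  Position 7 ('e'): window [7,7] length 1
  Position 8 ('h'): window [7,8] length 2
  Position 9 ('d'): window [7,9] length 3
Longest substring with no repeats: "bfhe" with length 4

4


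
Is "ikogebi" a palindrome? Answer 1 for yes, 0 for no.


Input: ikogebi
Reversed: ibegoki
  Compare pos 0 ('i') with pos 6 ('i'): match
  Compare pos 1 ('k') with pos 5 ('b'): MISMATCH
  Compare pos 2 ('o') with pos 4 ('e'): MISMATCH
Result: not a palindrome

0


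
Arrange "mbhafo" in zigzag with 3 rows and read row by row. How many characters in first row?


Zigzag "mbhafo" into 3 rows:
Placing characters:
  'm' => row 0
  'b' => row 1
  'h' => row 2
  'a' => row 1
  'f' => row 0
  'o' => row 1
Rows:
  Row 0: "mf"
  Row 1: "bao"
  Row 2: "h"
First row length: 2

2


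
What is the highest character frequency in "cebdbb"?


Input: cebdbb
Character counts:
  'b': 3
  'c': 1
  'd': 1
  'e': 1
Maximum frequency: 3

3


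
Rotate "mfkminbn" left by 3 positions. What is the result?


Input: "mfkminbn", rotate left by 3
First 3 characters: "mfk"
Remaining characters: "minbn"
Concatenate remaining + first: "minbn" + "mfk" = "minbnmfk"

minbnmfk


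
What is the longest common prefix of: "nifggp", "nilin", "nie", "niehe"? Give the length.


Words: nifggp, nilin, nie, niehe
  Position 0: all 'n' => match
  Position 1: all 'i' => match
  Position 2: ('f', 'l', 'e', 'e') => mismatch, stop
LCP = "ni" (length 2)

2


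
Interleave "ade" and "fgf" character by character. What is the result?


Interleaving "ade" and "fgf":
  Position 0: 'a' from first, 'f' from second => "af"
  Position 1: 'd' from first, 'g' from second => "dg"
  Position 2: 'e' from first, 'f' from second => "ef"
Result: afdgef

afdgef


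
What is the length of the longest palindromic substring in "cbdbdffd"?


Input: "cbdbdffd"
Checking substrings for palindromes:
  [4:8] "dffd" (len 4) => palindrome
  [1:4] "bdb" (len 3) => palindrome
  [2:5] "dbd" (len 3) => palindrome
  [5:7] "ff" (len 2) => palindrome
Longest palindromic substring: "dffd" with length 4

4


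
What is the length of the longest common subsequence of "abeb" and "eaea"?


LCS of "abeb" and "eaea"
DP table:
           e    a    e    a
      0    0    0    0    0
  a   0    0    1    1    1
  b   0    0    1    1    1
  e   0    1    1    2    2
  b   0    1    1    2    2
LCS length = dp[4][4] = 2

2


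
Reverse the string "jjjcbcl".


Input: jjjcbcl
Reading characters right to left:
  Position 6: 'l'
  Position 5: 'c'
  Position 4: 'b'
  Position 3: 'c'
  Position 2: 'j'
  Position 1: 'j'
  Position 0: 'j'
Reversed: lcbcjjj

lcbcjjj


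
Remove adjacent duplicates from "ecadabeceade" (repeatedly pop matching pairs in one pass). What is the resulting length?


Input: ecadabeceade
Stack-based adjacent duplicate removal:
  Read 'e': push. Stack: e
  Read 'c': push. Stack: ec
  Read 'a': push. Stack: eca
  Read 'd': push. Stack: ecad
  Read 'a': push. Stack: ecada
  Read 'b': push. Stack: ecadab
  Read 'e': push. Stack: ecadabe
  Read 'c': push. Stack: ecadabec
  Read 'e': push. Stack: ecadabece
  Read 'a': push. Stack: ecadabecea
  Read 'd': push. Stack: ecadabecead
  Read 'e': push. Stack: ecadabeceade
Final stack: "ecadabeceade" (length 12)

12


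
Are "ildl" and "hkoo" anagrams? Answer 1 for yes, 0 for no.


Strings: "ildl", "hkoo"
Sorted first:  dill
Sorted second: hkoo
Differ at position 0: 'd' vs 'h' => not anagrams

0


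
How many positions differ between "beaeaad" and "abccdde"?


Comparing "beaeaad" and "abccdde" position by position:
  Position 0: 'b' vs 'a' => DIFFER
  Position 1: 'e' vs 'b' => DIFFER
  Position 2: 'a' vs 'c' => DIFFER
  Position 3: 'e' vs 'c' => DIFFER
  Position 4: 'a' vs 'd' => DIFFER
  Position 5: 'a' vs 'd' => DIFFER
  Position 6: 'd' vs 'e' => DIFFER
Positions that differ: 7

7


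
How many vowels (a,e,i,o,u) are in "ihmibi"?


Input: ihmibi
Checking each character:
  'i' at position 0: vowel (running total: 1)
  'h' at position 1: consonant
  'm' at position 2: consonant
  'i' at position 3: vowel (running total: 2)
  'b' at position 4: consonant
  'i' at position 5: vowel (running total: 3)
Total vowels: 3

3


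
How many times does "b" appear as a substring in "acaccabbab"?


Searching for "b" in "acaccabbab"
Scanning each position:
  Position 0: "a" => no
  Position 1: "c" => no
  Position 2: "a" => no
  Position 3: "c" => no
  Position 4: "c" => no
  Position 5: "a" => no
  Position 6: "b" => MATCH
  Position 7: "b" => MATCH
  Position 8: "a" => no
  Position 9: "b" => MATCH
Total occurrences: 3

3


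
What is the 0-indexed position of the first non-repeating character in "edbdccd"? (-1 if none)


Input: edbdccd
Character frequencies:
  'b': 1
  'c': 2
  'd': 3
  'e': 1
Scanning left to right for freq == 1:
  Position 0 ('e'): unique! => answer = 0

0


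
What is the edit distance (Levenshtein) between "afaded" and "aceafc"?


Computing edit distance: "afaded" -> "aceafc"
DP table:
           a    c    e    a    f    c
      0    1    2    3    4    5    6
  a   1    0    1    2    3    4    5
  f   2    1    1    2    3    3    4
  a   3    2    2    2    2    3    4
  d   4    3    3    3    3    3    4
  e   5    4    4    3    4    4    4
  d   6    5    5    4    4    5    5
Edit distance = dp[6][6] = 5

5


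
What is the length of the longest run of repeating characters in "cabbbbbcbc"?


Input: "cabbbbbcbc"
Scanning for longest run:
  Position 1 ('a'): new char, reset run to 1
  Position 2 ('b'): new char, reset run to 1
  Position 3 ('b'): continues run of 'b', length=2
  Position 4 ('b'): continues run of 'b', length=3
  Position 5 ('b'): continues run of 'b', length=4
  Position 6 ('b'): continues run of 'b', length=5
  Position 7 ('c'): new char, reset run to 1
  Position 8 ('b'): new char, reset run to 1
  Position 9 ('c'): new char, reset run to 1
Longest run: 'b' with length 5

5


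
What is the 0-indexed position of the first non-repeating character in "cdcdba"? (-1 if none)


Input: cdcdba
Character frequencies:
  'a': 1
  'b': 1
  'c': 2
  'd': 2
Scanning left to right for freq == 1:
  Position 0 ('c'): freq=2, skip
  Position 1 ('d'): freq=2, skip
  Position 2 ('c'): freq=2, skip
  Position 3 ('d'): freq=2, skip
  Position 4 ('b'): unique! => answer = 4

4


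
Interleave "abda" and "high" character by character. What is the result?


Interleaving "abda" and "high":
  Position 0: 'a' from first, 'h' from second => "ah"
  Position 1: 'b' from first, 'i' from second => "bi"
  Position 2: 'd' from first, 'g' from second => "dg"
  Position 3: 'a' from first, 'h' from second => "ah"
Result: ahbidgah

ahbidgah


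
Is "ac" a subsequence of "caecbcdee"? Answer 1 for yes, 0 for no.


Check if "ac" is a subsequence of "caecbcdee"
Greedy scan:
  Position 0 ('c'): no match needed
  Position 1 ('a'): matches sub[0] = 'a'
  Position 2 ('e'): no match needed
  Position 3 ('c'): matches sub[1] = 'c'
  Position 4 ('b'): no match needed
  Position 5 ('c'): no match needed
  Position 6 ('d'): no match needed
  Position 7 ('e'): no match needed
  Position 8 ('e'): no match needed
All 2 characters matched => is a subsequence

1


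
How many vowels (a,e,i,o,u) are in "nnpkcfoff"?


Input: nnpkcfoff
Checking each character:
  'n' at position 0: consonant
  'n' at position 1: consonant
  'p' at position 2: consonant
  'k' at position 3: consonant
  'c' at position 4: consonant
  'f' at position 5: consonant
  'o' at position 6: vowel (running total: 1)
  'f' at position 7: consonant
  'f' at position 8: consonant
Total vowels: 1

1


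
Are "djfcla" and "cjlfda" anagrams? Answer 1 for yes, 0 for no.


Strings: "djfcla", "cjlfda"
Sorted first:  acdfjl
Sorted second: acdfjl
Sorted forms match => anagrams

1


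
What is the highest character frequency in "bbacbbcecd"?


Input: bbacbbcecd
Character counts:
  'a': 1
  'b': 4
  'c': 3
  'd': 1
  'e': 1
Maximum frequency: 4

4


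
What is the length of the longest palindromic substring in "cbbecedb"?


Input: "cbbecedb"
Checking substrings for palindromes:
  [3:6] "ece" (len 3) => palindrome
  [1:3] "bb" (len 2) => palindrome
Longest palindromic substring: "ece" with length 3

3


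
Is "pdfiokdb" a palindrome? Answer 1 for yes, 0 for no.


Input: pdfiokdb
Reversed: bdkoifdp
  Compare pos 0 ('p') with pos 7 ('b'): MISMATCH
  Compare pos 1 ('d') with pos 6 ('d'): match
  Compare pos 2 ('f') with pos 5 ('k'): MISMATCH
  Compare pos 3 ('i') with pos 4 ('o'): MISMATCH
Result: not a palindrome

0


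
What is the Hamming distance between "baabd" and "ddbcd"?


Comparing "baabd" and "ddbcd" position by position:
  Position 0: 'b' vs 'd' => differ
  Position 1: 'a' vs 'd' => differ
  Position 2: 'a' vs 'b' => differ
  Position 3: 'b' vs 'c' => differ
  Position 4: 'd' vs 'd' => same
Total differences (Hamming distance): 4

4


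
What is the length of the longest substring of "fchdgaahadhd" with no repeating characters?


Input: "fchdgaahadhd"
Sliding window (track last position of each char):
  Position 0 ('f'): window [0,0] length 1 -- new best
  Position 1 ('c'): window [0,1] length 2 -- new best
  Position 2 ('h'): window [0,2] length 3 -- new best
  Position 3 ('d'): window [0,3] length 4 -- new best
  Position 4 ('g'): window [0,4] length 5 -- new best
  Position 5 ('a'): window [0,5] length 6 -- new best
  Position 6 ('a'): repeat (last at 5), move window start to 6
  Position 6 ('a'): window [6,6] length 1
  Position 7 ('h'): window [6,7] length 2
  Position 8 ('a'): repeat (last at 6), move window start to 7
  Position 8 ('a'): window [7,8] length 2
  Position 9 ('d'): window [7,9] length 3
  Position 10 ('h'): repeat (last at 7), move window start to 8
  Position 10 ('h'): window [8,10] length 3
  Position 11 ('d'): repeat (last at 9), move window start to 10
  Position 11 ('d'): window [10,11] length 2
Longest substring with no repeats: "fchdga" with length 6

6


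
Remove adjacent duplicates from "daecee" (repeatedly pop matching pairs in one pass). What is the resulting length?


Input: daecee
Stack-based adjacent duplicate removal:
  Read 'd': push. Stack: d
  Read 'a': push. Stack: da
  Read 'e': push. Stack: dae
  Read 'c': push. Stack: daec
  Read 'e': push. Stack: daece
  Read 'e': matches stack top 'e' => pop. Stack: daec
Final stack: "daec" (length 4)

4


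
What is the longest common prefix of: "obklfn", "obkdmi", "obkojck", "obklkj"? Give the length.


Words: obklfn, obkdmi, obkojck, obklkj
  Position 0: all 'o' => match
  Position 1: all 'b' => match
  Position 2: all 'k' => match
  Position 3: ('l', 'd', 'o', 'l') => mismatch, stop
LCP = "obk" (length 3)

3


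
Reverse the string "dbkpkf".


Input: dbkpkf
Reading characters right to left:
  Position 5: 'f'
  Position 4: 'k'
  Position 3: 'p'
  Position 2: 'k'
  Position 1: 'b'
  Position 0: 'd'
Reversed: fkpkbd

fkpkbd


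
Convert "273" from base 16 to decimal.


Input: "273" in base 16
Positional expansion:
  Digit '2' (value 2) x 16^2 = 512
  Digit '7' (value 7) x 16^1 = 112
  Digit '3' (value 3) x 16^0 = 3
Sum = 627

627


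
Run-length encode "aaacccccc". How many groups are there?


Input: aaacccccc
Scanning for consecutive runs:
  Group 1: 'a' x 3 (positions 0-2)
  Group 2: 'c' x 6 (positions 3-8)
Total groups: 2

2


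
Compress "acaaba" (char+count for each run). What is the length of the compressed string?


Input: acaaba
Runs:
  'a' x 1 => "a1"
  'c' x 1 => "c1"
  'a' x 2 => "a2"
  'b' x 1 => "b1"
  'a' x 1 => "a1"
Compressed: "a1c1a2b1a1"
Compressed length: 10

10


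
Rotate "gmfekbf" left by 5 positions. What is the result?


Input: "gmfekbf", rotate left by 5
First 5 characters: "gmfek"
Remaining characters: "bf"
Concatenate remaining + first: "bf" + "gmfek" = "bfgmfek"

bfgmfek


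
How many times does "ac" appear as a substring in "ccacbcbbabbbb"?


Searching for "ac" in "ccacbcbbabbbb"
Scanning each position:
  Position 0: "cc" => no
  Position 1: "ca" => no
  Position 2: "ac" => MATCH
  Position 3: "cb" => no
  Position 4: "bc" => no
  Position 5: "cb" => no
  Position 6: "bb" => no
  Position 7: "ba" => no
  Position 8: "ab" => no
  Position 9: "bb" => no
  Position 10: "bb" => no
  Position 11: "bb" => no
Total occurrences: 1

1


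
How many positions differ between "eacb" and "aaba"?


Comparing "eacb" and "aaba" position by position:
  Position 0: 'e' vs 'a' => DIFFER
  Position 1: 'a' vs 'a' => same
  Position 2: 'c' vs 'b' => DIFFER
  Position 3: 'b' vs 'a' => DIFFER
Positions that differ: 3

3


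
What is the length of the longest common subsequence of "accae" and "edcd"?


LCS of "accae" and "edcd"
DP table:
           e    d    c    d
      0    0    0    0    0
  a   0    0    0    0    0
  c   0    0    0    1    1
  c   0    0    0    1    1
  a   0    0    0    1    1
  e   0    1    1    1    1
LCS length = dp[5][4] = 1

1


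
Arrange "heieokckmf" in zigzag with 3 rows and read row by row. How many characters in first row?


Zigzag "heieokckmf" into 3 rows:
Placing characters:
  'h' => row 0
  'e' => row 1
  'i' => row 2
  'e' => row 1
  'o' => row 0
  'k' => row 1
  'c' => row 2
  'k' => row 1
  'm' => row 0
  'f' => row 1
Rows:
  Row 0: "hom"
  Row 1: "eekkf"
  Row 2: "ic"
First row length: 3

3


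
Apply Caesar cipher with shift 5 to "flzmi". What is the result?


Caesar cipher: shift "flzmi" by 5
  'f' (pos 5) + 5 = pos 10 = 'k'
  'l' (pos 11) + 5 = pos 16 = 'q'
  'z' (pos 25) + 5 = pos 4 = 'e'
  'm' (pos 12) + 5 = pos 17 = 'r'
  'i' (pos 8) + 5 = pos 13 = 'n'
Result: kqern

kqern


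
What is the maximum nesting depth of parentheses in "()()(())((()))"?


Input: "()()(())((()))"
Tracking depth:
  Position 0 '(': depth becomes 1
  Position 1 ')': depth becomes 0
  Position 2 '(': depth becomes 1
  Position 3 ')': depth becomes 0
  Position 4 '(': depth becomes 1
  Position 5 '(': depth becomes 2
  Position 6 ')': depth becomes 1
  Position 7 ')': depth becomes 0
  Position 8 '(': depth becomes 1
  Position 9 '(': depth becomes 2
  Position 10 '(': depth becomes 3
  Position 11 ')': depth becomes 2
  Position 12 ')': depth becomes 1
  Position 13 ')': depth becomes 0
Maximum depth reached: 3

3


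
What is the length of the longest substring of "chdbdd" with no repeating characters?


Input: "chdbdd"
Sliding window (track last position of each char):
  Position 0 ('c'): window [0,0] length 1 -- new best
  Position 1 ('h'): window [0,1] length 2 -- new best
  Position 2 ('d'): window [0,2] length 3 -- new best
  Position 3 ('b'): window [0,3] length 4 -- new best
  Position 4 ('d'): repeat (last at 2), move window start to 3
  Position 4 ('d'): window [3,4] length 2
  Position 5 ('d'): repeat (last at 4), move window start to 5
  Position 5 ('d'): window [5,5] length 1
Longest substring with no repeats: "chdb" with length 4

4


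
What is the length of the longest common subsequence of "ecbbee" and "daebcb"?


LCS of "ecbbee" and "daebcb"
DP table:
           d    a    e    b    c    b
      0    0    0    0    0    0    0
  e   0    0    0    1    1    1    1
  c   0    0    0    1    1    2    2
  b   0    0    0    1    2    2    3
  b   0    0    0    1    2    2    3
  e   0    0    0    1    2    2    3
  e   0    0    0    1    2    2    3
LCS length = dp[6][6] = 3

3


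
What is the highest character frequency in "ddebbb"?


Input: ddebbb
Character counts:
  'b': 3
  'd': 2
  'e': 1
Maximum frequency: 3

3


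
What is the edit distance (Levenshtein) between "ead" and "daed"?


Computing edit distance: "ead" -> "daed"
DP table:
           d    a    e    d
      0    1    2    3    4
  e   1    1    2    2    3
  a   2    2    1    2    3
  d   3    2    2    2    2
Edit distance = dp[3][4] = 2

2


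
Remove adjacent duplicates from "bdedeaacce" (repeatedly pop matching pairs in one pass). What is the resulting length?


Input: bdedeaacce
Stack-based adjacent duplicate removal:
  Read 'b': push. Stack: b
  Read 'd': push. Stack: bd
  Read 'e': push. Stack: bde
  Read 'd': push. Stack: bded
  Read 'e': push. Stack: bdede
  Read 'a': push. Stack: bdedea
  Read 'a': matches stack top 'a' => pop. Stack: bdede
  Read 'c': push. Stack: bdedec
  Read 'c': matches stack top 'c' => pop. Stack: bdede
  Read 'e': matches stack top 'e' => pop. Stack: bded
Final stack: "bded" (length 4)

4


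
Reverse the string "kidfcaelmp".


Input: kidfcaelmp
Reading characters right to left:
  Position 9: 'p'
  Position 8: 'm'
  Position 7: 'l'
  Position 6: 'e'
  Position 5: 'a'
  Position 4: 'c'
  Position 3: 'f'
  Position 2: 'd'
  Position 1: 'i'
  Position 0: 'k'
Reversed: pmleacfdik

pmleacfdik


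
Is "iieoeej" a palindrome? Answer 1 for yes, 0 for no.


Input: iieoeej
Reversed: jeeoeii
  Compare pos 0 ('i') with pos 6 ('j'): MISMATCH
  Compare pos 1 ('i') with pos 5 ('e'): MISMATCH
  Compare pos 2 ('e') with pos 4 ('e'): match
Result: not a palindrome

0


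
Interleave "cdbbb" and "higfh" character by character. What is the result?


Interleaving "cdbbb" and "higfh":
  Position 0: 'c' from first, 'h' from second => "ch"
  Position 1: 'd' from first, 'i' from second => "di"
  Position 2: 'b' from first, 'g' from second => "bg"
  Position 3: 'b' from first, 'f' from second => "bf"
  Position 4: 'b' from first, 'h' from second => "bh"
Result: chdibgbfbh

chdibgbfbh


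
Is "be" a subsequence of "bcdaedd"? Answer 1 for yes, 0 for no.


Check if "be" is a subsequence of "bcdaedd"
Greedy scan:
  Position 0 ('b'): matches sub[0] = 'b'
  Position 1 ('c'): no match needed
  Position 2 ('d'): no match needed
  Position 3 ('a'): no match needed
  Position 4 ('e'): matches sub[1] = 'e'
  Position 5 ('d'): no match needed
  Position 6 ('d'): no match needed
All 2 characters matched => is a subsequence

1


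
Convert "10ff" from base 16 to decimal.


Input: "10ff" in base 16
Positional expansion:
  Digit '1' (value 1) x 16^3 = 4096
  Digit '0' (value 0) x 16^2 = 0
  Digit 'f' (value 15) x 16^1 = 240
  Digit 'f' (value 15) x 16^0 = 15
Sum = 4351

4351


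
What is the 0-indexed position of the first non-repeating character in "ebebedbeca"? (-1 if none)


Input: ebebedbeca
Character frequencies:
  'a': 1
  'b': 3
  'c': 1
  'd': 1
  'e': 4
Scanning left to right for freq == 1:
  Position 0 ('e'): freq=4, skip
  Position 1 ('b'): freq=3, skip
  Position 2 ('e'): freq=4, skip
  Position 3 ('b'): freq=3, skip
  Position 4 ('e'): freq=4, skip
  Position 5 ('d'): unique! => answer = 5

5


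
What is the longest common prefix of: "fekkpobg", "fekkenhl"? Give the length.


Words: fekkpobg, fekkenhl
  Position 0: all 'f' => match
  Position 1: all 'e' => match
  Position 2: all 'k' => match
  Position 3: all 'k' => match
  Position 4: ('p', 'e') => mismatch, stop
LCP = "fekk" (length 4)

4


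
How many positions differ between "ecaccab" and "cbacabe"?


Comparing "ecaccab" and "cbacabe" position by position:
  Position 0: 'e' vs 'c' => DIFFER
  Position 1: 'c' vs 'b' => DIFFER
  Position 2: 'a' vs 'a' => same
  Position 3: 'c' vs 'c' => same
  Position 4: 'c' vs 'a' => DIFFER
  Position 5: 'a' vs 'b' => DIFFER
  Position 6: 'b' vs 'e' => DIFFER
Positions that differ: 5

5


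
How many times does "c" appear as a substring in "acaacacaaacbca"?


Searching for "c" in "acaacacaaacbca"
Scanning each position:
  Position 0: "a" => no
  Position 1: "c" => MATCH
  Position 2: "a" => no
  Position 3: "a" => no
  Position 4: "c" => MATCH
  Position 5: "a" => no
  Position 6: "c" => MATCH
  Position 7: "a" => no
  Position 8: "a" => no
  Position 9: "a" => no
  Position 10: "c" => MATCH
  Position 11: "b" => no
  Position 12: "c" => MATCH
  Position 13: "a" => no
Total occurrences: 5

5


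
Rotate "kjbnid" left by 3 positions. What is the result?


Input: "kjbnid", rotate left by 3
First 3 characters: "kjb"
Remaining characters: "nid"
Concatenate remaining + first: "nid" + "kjb" = "nidkjb"

nidkjb


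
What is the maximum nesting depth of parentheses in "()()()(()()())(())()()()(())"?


Input: "()()()(()()())(())()()()(())"
Tracking depth:
  Position 0 '(': depth becomes 1
  Position 1 ')': depth becomes 0
  Position 2 '(': depth becomes 1
  Position 3 ')': depth becomes 0
  Position 4 '(': depth becomes 1
  Position 5 ')': depth becomes 0
  Position 6 '(': depth becomes 1
  Position 7 '(': depth becomes 2
  Position 8 ')': depth becomes 1
  Position 9 '(': depth becomes 2
  Position 10 ')': depth becomes 1
  Position 11 '(': depth becomes 2
  Position 12 ')': depth becomes 1
  Position 13 ')': depth becomes 0
  Position 14 '(': depth becomes 1
  Position 15 '(': depth becomes 2
  Position 16 ')': depth becomes 1
  Position 17 ')': depth becomes 0
  Position 18 '(': depth becomes 1
  Position 19 ')': depth becomes 0
  Position 20 '(': depth becomes 1
  Position 21 ')': depth becomes 0
  Position 22 '(': depth becomes 1
  Position 23 ')': depth becomes 0
  Position 24 '(': depth becomes 1
  Position 25 '(': depth becomes 2
  Position 26 ')': depth becomes 1
  Position 27 ')': depth becomes 0
Maximum depth reached: 2

2


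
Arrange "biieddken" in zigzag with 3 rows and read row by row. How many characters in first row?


Zigzag "biieddken" into 3 rows:
Placing characters:
  'b' => row 0
  'i' => row 1
  'i' => row 2
  'e' => row 1
  'd' => row 0
  'd' => row 1
  'k' => row 2
  'e' => row 1
  'n' => row 0
Rows:
  Row 0: "bdn"
  Row 1: "iede"
  Row 2: "ik"
First row length: 3

3


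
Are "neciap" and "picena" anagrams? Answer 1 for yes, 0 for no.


Strings: "neciap", "picena"
Sorted first:  aceinp
Sorted second: aceinp
Sorted forms match => anagrams

1


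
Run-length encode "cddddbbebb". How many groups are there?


Input: cddddbbebb
Scanning for consecutive runs:
  Group 1: 'c' x 1 (positions 0-0)
  Group 2: 'd' x 4 (positions 1-4)
  Group 3: 'b' x 2 (positions 5-6)
  Group 4: 'e' x 1 (positions 7-7)
  Group 5: 'b' x 2 (positions 8-9)
Total groups: 5

5


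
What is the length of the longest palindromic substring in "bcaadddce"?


Input: "bcaadddce"
Checking substrings for palindromes:
  [4:7] "ddd" (len 3) => palindrome
  [2:4] "aa" (len 2) => palindrome
  [4:6] "dd" (len 2) => palindrome
  [5:7] "dd" (len 2) => palindrome
Longest palindromic substring: "ddd" with length 3

3


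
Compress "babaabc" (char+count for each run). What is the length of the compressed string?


Input: babaabc
Runs:
  'b' x 1 => "b1"
  'a' x 1 => "a1"
  'b' x 1 => "b1"
  'a' x 2 => "a2"
  'b' x 1 => "b1"
  'c' x 1 => "c1"
Compressed: "b1a1b1a2b1c1"
Compressed length: 12

12


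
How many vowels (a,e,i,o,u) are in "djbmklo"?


Input: djbmklo
Checking each character:
  'd' at position 0: consonant
  'j' at position 1: consonant
  'b' at position 2: consonant
  'm' at position 3: consonant
  'k' at position 4: consonant
  'l' at position 5: consonant
  'o' at position 6: vowel (running total: 1)
Total vowels: 1

1


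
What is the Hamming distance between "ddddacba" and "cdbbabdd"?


Comparing "ddddacba" and "cdbbabdd" position by position:
  Position 0: 'd' vs 'c' => differ
  Position 1: 'd' vs 'd' => same
  Position 2: 'd' vs 'b' => differ
  Position 3: 'd' vs 'b' => differ
  Position 4: 'a' vs 'a' => same
  Position 5: 'c' vs 'b' => differ
  Position 6: 'b' vs 'd' => differ
  Position 7: 'a' vs 'd' => differ
Total differences (Hamming distance): 6

6


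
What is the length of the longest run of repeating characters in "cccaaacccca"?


Input: "cccaaacccca"
Scanning for longest run:
  Position 1 ('c'): continues run of 'c', length=2
  Position 2 ('c'): continues run of 'c', length=3
  Position 3 ('a'): new char, reset run to 1
  Position 4 ('a'): continues run of 'a', length=2
  Position 5 ('a'): continues run of 'a', length=3
  Position 6 ('c'): new char, reset run to 1
  Position 7 ('c'): continues run of 'c', length=2
  Position 8 ('c'): continues run of 'c', length=3
  Position 9 ('c'): continues run of 'c', length=4
  Position 10 ('a'): new char, reset run to 1
Longest run: 'c' with length 4

4


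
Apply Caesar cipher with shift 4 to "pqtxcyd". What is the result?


Caesar cipher: shift "pqtxcyd" by 4
  'p' (pos 15) + 4 = pos 19 = 't'
  'q' (pos 16) + 4 = pos 20 = 'u'
  't' (pos 19) + 4 = pos 23 = 'x'
  'x' (pos 23) + 4 = pos 1 = 'b'
  'c' (pos 2) + 4 = pos 6 = 'g'
  'y' (pos 24) + 4 = pos 2 = 'c'
  'd' (pos 3) + 4 = pos 7 = 'h'
Result: tuxbgch

tuxbgch


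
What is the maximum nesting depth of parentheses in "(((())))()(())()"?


Input: "(((())))()(())()"
Tracking depth:
  Position 0 '(': depth becomes 1
  Position 1 '(': depth becomes 2
  Position 2 '(': depth becomes 3
  Position 3 '(': depth becomes 4
  Position 4 ')': depth becomes 3
  Position 5 ')': depth becomes 2
  Position 6 ')': depth becomes 1
  Position 7 ')': depth becomes 0
  Position 8 '(': depth becomes 1
  Position 9 ')': depth becomes 0
  Position 10 '(': depth becomes 1
  Position 11 '(': depth becomes 2
  Position 12 ')': depth becomes 1
  Position 13 ')': depth becomes 0
  Position 14 '(': depth becomes 1
  Position 15 ')': depth becomes 0
Maximum depth reached: 4

4


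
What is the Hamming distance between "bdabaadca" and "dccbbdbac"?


Comparing "bdabaadca" and "dccbbdbac" position by position:
  Position 0: 'b' vs 'd' => differ
  Position 1: 'd' vs 'c' => differ
  Position 2: 'a' vs 'c' => differ
  Position 3: 'b' vs 'b' => same
  Position 4: 'a' vs 'b' => differ
  Position 5: 'a' vs 'd' => differ
  Position 6: 'd' vs 'b' => differ
  Position 7: 'c' vs 'a' => differ
  Position 8: 'a' vs 'c' => differ
Total differences (Hamming distance): 8

8


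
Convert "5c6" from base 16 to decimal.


Input: "5c6" in base 16
Positional expansion:
  Digit '5' (value 5) x 16^2 = 1280
  Digit 'c' (value 12) x 16^1 = 192
  Digit '6' (value 6) x 16^0 = 6
Sum = 1478

1478


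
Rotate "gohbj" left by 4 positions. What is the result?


Input: "gohbj", rotate left by 4
First 4 characters: "gohb"
Remaining characters: "j"
Concatenate remaining + first: "j" + "gohb" = "jgohb"

jgohb


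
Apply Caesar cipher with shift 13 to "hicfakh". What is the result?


Caesar cipher: shift "hicfakh" by 13
  'h' (pos 7) + 13 = pos 20 = 'u'
  'i' (pos 8) + 13 = pos 21 = 'v'
  'c' (pos 2) + 13 = pos 15 = 'p'
  'f' (pos 5) + 13 = pos 18 = 's'
  'a' (pos 0) + 13 = pos 13 = 'n'
  'k' (pos 10) + 13 = pos 23 = 'x'
  'h' (pos 7) + 13 = pos 20 = 'u'
Result: uvpsnxu

uvpsnxu


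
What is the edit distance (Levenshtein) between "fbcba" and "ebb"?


Computing edit distance: "fbcba" -> "ebb"
DP table:
           e    b    b
      0    1    2    3
  f   1    1    2    3
  b   2    2    1    2
  c   3    3    2    2
  b   4    4    3    2
  a   5    5    4    3
Edit distance = dp[5][3] = 3

3


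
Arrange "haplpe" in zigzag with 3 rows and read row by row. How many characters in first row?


Zigzag "haplpe" into 3 rows:
Placing characters:
  'h' => row 0
  'a' => row 1
  'p' => row 2
  'l' => row 1
  'p' => row 0
  'e' => row 1
Rows:
  Row 0: "hp"
  Row 1: "ale"
  Row 2: "p"
First row length: 2

2


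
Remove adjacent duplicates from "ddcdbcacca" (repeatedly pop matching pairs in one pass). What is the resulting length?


Input: ddcdbcacca
Stack-based adjacent duplicate removal:
  Read 'd': push. Stack: d
  Read 'd': matches stack top 'd' => pop. Stack: (empty)
  Read 'c': push. Stack: c
  Read 'd': push. Stack: cd
  Read 'b': push. Stack: cdb
  Read 'c': push. Stack: cdbc
  Read 'a': push. Stack: cdbca
  Read 'c': push. Stack: cdbcac
  Read 'c': matches stack top 'c' => pop. Stack: cdbca
  Read 'a': matches stack top 'a' => pop. Stack: cdbc
Final stack: "cdbc" (length 4)

4


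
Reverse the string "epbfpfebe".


Input: epbfpfebe
Reading characters right to left:
  Position 8: 'e'
  Position 7: 'b'
  Position 6: 'e'
  Position 5: 'f'
  Position 4: 'p'
  Position 3: 'f'
  Position 2: 'b'
  Position 1: 'p'
  Position 0: 'e'
Reversed: ebefpfbpe

ebefpfbpe


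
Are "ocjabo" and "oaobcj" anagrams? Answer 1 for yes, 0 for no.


Strings: "ocjabo", "oaobcj"
Sorted first:  abcjoo
Sorted second: abcjoo
Sorted forms match => anagrams

1


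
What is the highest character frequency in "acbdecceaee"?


Input: acbdecceaee
Character counts:
  'a': 2
  'b': 1
  'c': 3
  'd': 1
  'e': 4
Maximum frequency: 4

4


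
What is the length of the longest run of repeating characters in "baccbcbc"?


Input: "baccbcbc"
Scanning for longest run:
  Position 1 ('a'): new char, reset run to 1
  Position 2 ('c'): new char, reset run to 1
  Position 3 ('c'): continues run of 'c', length=2
  Position 4 ('b'): new char, reset run to 1
  Position 5 ('c'): new char, reset run to 1
  Position 6 ('b'): new char, reset run to 1
  Position 7 ('c'): new char, reset run to 1
Longest run: 'c' with length 2

2


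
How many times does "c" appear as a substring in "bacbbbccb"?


Searching for "c" in "bacbbbccb"
Scanning each position:
  Position 0: "b" => no
  Position 1: "a" => no
  Position 2: "c" => MATCH
  Position 3: "b" => no
  Position 4: "b" => no
  Position 5: "b" => no
  Position 6: "c" => MATCH
  Position 7: "c" => MATCH
  Position 8: "b" => no
Total occurrences: 3

3


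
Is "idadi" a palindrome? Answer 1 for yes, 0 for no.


Input: idadi
Reversed: idadi
  Compare pos 0 ('i') with pos 4 ('i'): match
  Compare pos 1 ('d') with pos 3 ('d'): match
Result: palindrome

1


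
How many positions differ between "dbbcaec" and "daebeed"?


Comparing "dbbcaec" and "daebeed" position by position:
  Position 0: 'd' vs 'd' => same
  Position 1: 'b' vs 'a' => DIFFER
  Position 2: 'b' vs 'e' => DIFFER
  Position 3: 'c' vs 'b' => DIFFER
  Position 4: 'a' vs 'e' => DIFFER
  Position 5: 'e' vs 'e' => same
  Position 6: 'c' vs 'd' => DIFFER
Positions that differ: 5

5


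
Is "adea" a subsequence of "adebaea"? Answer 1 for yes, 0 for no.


Check if "adea" is a subsequence of "adebaea"
Greedy scan:
  Position 0 ('a'): matches sub[0] = 'a'
  Position 1 ('d'): matches sub[1] = 'd'
  Position 2 ('e'): matches sub[2] = 'e'
  Position 3 ('b'): no match needed
  Position 4 ('a'): matches sub[3] = 'a'
  Position 5 ('e'): no match needed
  Position 6 ('a'): no match needed
All 4 characters matched => is a subsequence

1


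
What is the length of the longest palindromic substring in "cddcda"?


Input: "cddcda"
Checking substrings for palindromes:
  [0:4] "cddc" (len 4) => palindrome
  [2:5] "dcd" (len 3) => palindrome
  [1:3] "dd" (len 2) => palindrome
Longest palindromic substring: "cddc" with length 4

4


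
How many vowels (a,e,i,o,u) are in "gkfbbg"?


Input: gkfbbg
Checking each character:
  'g' at position 0: consonant
  'k' at position 1: consonant
  'f' at position 2: consonant
  'b' at position 3: consonant
  'b' at position 4: consonant
  'g' at position 5: consonant
Total vowels: 0

0


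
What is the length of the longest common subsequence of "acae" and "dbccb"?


LCS of "acae" and "dbccb"
DP table:
           d    b    c    c    b
      0    0    0    0    0    0
  a   0    0    0    0    0    0
  c   0    0    0    1    1    1
  a   0    0    0    1    1    1
  e   0    0    0    1    1    1
LCS length = dp[4][5] = 1

1


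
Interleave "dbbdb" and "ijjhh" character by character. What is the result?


Interleaving "dbbdb" and "ijjhh":
  Position 0: 'd' from first, 'i' from second => "di"
  Position 1: 'b' from first, 'j' from second => "bj"
  Position 2: 'b' from first, 'j' from second => "bj"
  Position 3: 'd' from first, 'h' from second => "dh"
  Position 4: 'b' from first, 'h' from second => "bh"
Result: dibjbjdhbh

dibjbjdhbh


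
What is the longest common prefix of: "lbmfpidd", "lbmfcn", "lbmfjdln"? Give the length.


Words: lbmfpidd, lbmfcn, lbmfjdln
  Position 0: all 'l' => match
  Position 1: all 'b' => match
  Position 2: all 'm' => match
  Position 3: all 'f' => match
  Position 4: ('p', 'c', 'j') => mismatch, stop
LCP = "lbmf" (length 4)

4


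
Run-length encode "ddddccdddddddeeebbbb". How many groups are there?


Input: ddddccdddddddeeebbbb
Scanning for consecutive runs:
  Group 1: 'd' x 4 (positions 0-3)
  Group 2: 'c' x 2 (positions 4-5)
  Group 3: 'd' x 7 (positions 6-12)
  Group 4: 'e' x 3 (positions 13-15)
  Group 5: 'b' x 4 (positions 16-19)
Total groups: 5

5


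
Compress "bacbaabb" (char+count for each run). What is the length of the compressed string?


Input: bacbaabb
Runs:
  'b' x 1 => "b1"
  'a' x 1 => "a1"
  'c' x 1 => "c1"
  'b' x 1 => "b1"
  'a' x 2 => "a2"
  'b' x 2 => "b2"
Compressed: "b1a1c1b1a2b2"
Compressed length: 12

12


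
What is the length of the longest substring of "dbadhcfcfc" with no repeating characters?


Input: "dbadhcfcfc"
Sliding window (track last position of each char):
  Position 0 ('d'): window [0,0] length 1 -- new best
  Position 1 ('b'): window [0,1] length 2 -- new best
  Position 2 ('a'): window [0,2] length 3 -- new best
  Position 3 ('d'): repeat (last at 0), move window start to 1
  Position 3 ('d'): window [1,3] length 3
  Position 4 ('h'): window [1,4] length 4 -- new best
  Position 5 ('c'): window [1,5] length 5 -- new best
  Position 6 ('f'): window [1,6] length 6 -- new best
  Position 7 ('c'): repeat (last at 5), move window start to 6
  Position 7 ('c'): window [6,7] length 2
  Position 8 ('f'): repeat (last at 6), move window start to 7
  Position 8 ('f'): window [7,8] length 2
  Position 9 ('c'): repeat (last at 7), move window start to 8
  Position 9 ('c'): window [8,9] length 2
Longest substring with no repeats: "badhcf" with length 6

6


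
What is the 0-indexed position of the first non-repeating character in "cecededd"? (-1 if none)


Input: cecededd
Character frequencies:
  'c': 2
  'd': 3
  'e': 3
Scanning left to right for freq == 1:
  Position 0 ('c'): freq=2, skip
  Position 1 ('e'): freq=3, skip
  Position 2 ('c'): freq=2, skip
  Position 3 ('e'): freq=3, skip
  Position 4 ('d'): freq=3, skip
  Position 5 ('e'): freq=3, skip
  Position 6 ('d'): freq=3, skip
  Position 7 ('d'): freq=3, skip
  No unique character found => answer = -1

-1


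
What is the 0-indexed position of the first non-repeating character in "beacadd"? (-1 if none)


Input: beacadd
Character frequencies:
  'a': 2
  'b': 1
  'c': 1
  'd': 2
  'e': 1
Scanning left to right for freq == 1:
  Position 0 ('b'): unique! => answer = 0

0


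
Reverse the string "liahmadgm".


Input: liahmadgm
Reading characters right to left:
  Position 8: 'm'
  Position 7: 'g'
  Position 6: 'd'
  Position 5: 'a'
  Position 4: 'm'
  Position 3: 'h'
  Position 2: 'a'
  Position 1: 'i'
  Position 0: 'l'
Reversed: mgdamhail

mgdamhail


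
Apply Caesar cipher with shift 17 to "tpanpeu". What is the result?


Caesar cipher: shift "tpanpeu" by 17
  't' (pos 19) + 17 = pos 10 = 'k'
  'p' (pos 15) + 17 = pos 6 = 'g'
  'a' (pos 0) + 17 = pos 17 = 'r'
  'n' (pos 13) + 17 = pos 4 = 'e'
  'p' (pos 15) + 17 = pos 6 = 'g'
  'e' (pos 4) + 17 = pos 21 = 'v'
  'u' (pos 20) + 17 = pos 11 = 'l'
Result: kgregvl

kgregvl


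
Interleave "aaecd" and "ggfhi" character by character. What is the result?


Interleaving "aaecd" and "ggfhi":
  Position 0: 'a' from first, 'g' from second => "ag"
  Position 1: 'a' from first, 'g' from second => "ag"
  Position 2: 'e' from first, 'f' from second => "ef"
  Position 3: 'c' from first, 'h' from second => "ch"
  Position 4: 'd' from first, 'i' from second => "di"
Result: agagefchdi

agagefchdi


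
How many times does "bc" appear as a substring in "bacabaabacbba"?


Searching for "bc" in "bacabaabacbba"
Scanning each position:
  Position 0: "ba" => no
  Position 1: "ac" => no
  Position 2: "ca" => no
  Position 3: "ab" => no
  Position 4: "ba" => no
  Position 5: "aa" => no
  Position 6: "ab" => no
  Position 7: "ba" => no
  Position 8: "ac" => no
  Position 9: "cb" => no
  Position 10: "bb" => no
  Position 11: "ba" => no
Total occurrences: 0

0


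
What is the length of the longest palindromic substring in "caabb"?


Input: "caabb"
Checking substrings for palindromes:
  [1:3] "aa" (len 2) => palindrome
  [3:5] "bb" (len 2) => palindrome
Longest palindromic substring: "aa" with length 2

2


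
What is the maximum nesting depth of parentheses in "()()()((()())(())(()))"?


Input: "()()()((()())(())(()))"
Tracking depth:
  Position 0 '(': depth becomes 1
  Position 1 ')': depth becomes 0
  Position 2 '(': depth becomes 1
  Position 3 ')': depth becomes 0
  Position 4 '(': depth becomes 1
  Position 5 ')': depth becomes 0
  Position 6 '(': depth becomes 1
  Position 7 '(': depth becomes 2
  Position 8 '(': depth becomes 3
  Position 9 ')': depth becomes 2
  Position 10 '(': depth becomes 3
  Position 11 ')': depth becomes 2
  Position 12 ')': depth becomes 1
  Position 13 '(': depth becomes 2
  Position 14 '(': depth becomes 3
  Position 15 ')': depth becomes 2
  Position 16 ')': depth becomes 1
  Position 17 '(': depth becomes 2
  Position 18 '(': depth becomes 3
  Position 19 ')': depth becomes 2
  Position 20 ')': depth becomes 1
  Position 21 ')': depth becomes 0
Maximum depth reached: 3

3


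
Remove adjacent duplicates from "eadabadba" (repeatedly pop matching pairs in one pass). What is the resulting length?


Input: eadabadba
Stack-based adjacent duplicate removal:
  Read 'e': push. Stack: e
  Read 'a': push. Stack: ea
  Read 'd': push. Stack: ead
  Read 'a': push. Stack: eada
  Read 'b': push. Stack: eadab
  Read 'a': push. Stack: eadaba
  Read 'd': push. Stack: eadabad
  Read 'b': push. Stack: eadabadb
  Read 'a': push. Stack: eadabadba
Final stack: "eadabadba" (length 9)

9


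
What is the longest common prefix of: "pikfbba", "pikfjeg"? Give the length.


Words: pikfbba, pikfjeg
  Position 0: all 'p' => match
  Position 1: all 'i' => match
  Position 2: all 'k' => match
  Position 3: all 'f' => match
  Position 4: ('b', 'j') => mismatch, stop
LCP = "pikf" (length 4)

4


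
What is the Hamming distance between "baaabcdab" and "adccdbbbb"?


Comparing "baaabcdab" and "adccdbbbb" position by position:
  Position 0: 'b' vs 'a' => differ
  Position 1: 'a' vs 'd' => differ
  Position 2: 'a' vs 'c' => differ
  Position 3: 'a' vs 'c' => differ
  Position 4: 'b' vs 'd' => differ
  Position 5: 'c' vs 'b' => differ
  Position 6: 'd' vs 'b' => differ
  Position 7: 'a' vs 'b' => differ
  Position 8: 'b' vs 'b' => same
Total differences (Hamming distance): 8

8


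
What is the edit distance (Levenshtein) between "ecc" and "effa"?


Computing edit distance: "ecc" -> "effa"
DP table:
           e    f    f    a
      0    1    2    3    4
  e   1    0    1    2    3
  c   2    1    1    2    3
  c   3    2    2    2    3
Edit distance = dp[3][4] = 3

3


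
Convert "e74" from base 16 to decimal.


Input: "e74" in base 16
Positional expansion:
  Digit 'e' (value 14) x 16^2 = 3584
  Digit '7' (value 7) x 16^1 = 112
  Digit '4' (value 4) x 16^0 = 4
Sum = 3700

3700
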